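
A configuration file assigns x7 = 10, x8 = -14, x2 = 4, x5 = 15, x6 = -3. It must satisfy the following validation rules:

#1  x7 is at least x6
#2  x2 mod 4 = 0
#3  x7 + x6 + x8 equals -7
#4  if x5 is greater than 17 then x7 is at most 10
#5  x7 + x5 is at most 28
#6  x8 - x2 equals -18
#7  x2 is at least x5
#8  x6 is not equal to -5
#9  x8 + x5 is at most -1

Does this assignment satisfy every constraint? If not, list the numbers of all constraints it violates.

#1 x7 = 10, x6 = -3; 10 ≥ -3 — holds.
#2 4 mod 4 = 0 — holds.
#3 x7 + x6 + x8 = 10 + (-3) + (-14) = -7 — holds.
#4 x5 = 15, not > 17; antecedent false, conditional vacuously true — holds.
#5 x7 + x5 = 10 + 15 = 25; 25 ≤ 28 — holds.
#6 x8 - x2 = -14 - 4 = -18 — holds.
#7 x2 = 4, x5 = 15; 4 < 15 (want ≥) — fails.
#8 x6 = -3, and -3 ≠ -5 — holds.
#9 x8 + x5 = -14 + 15 = 1; 1 > -1, bound -1 not met — fails.

Constraints 7, 9 are violated.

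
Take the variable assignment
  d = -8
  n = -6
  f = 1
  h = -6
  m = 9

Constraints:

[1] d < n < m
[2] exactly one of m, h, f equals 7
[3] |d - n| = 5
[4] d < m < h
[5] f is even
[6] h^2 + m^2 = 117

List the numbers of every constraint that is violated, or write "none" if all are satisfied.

[1] values -8 < -6 < 9  OK
[2] m=9, h=-6, f=1; 0 of them equal 7, not exactly one  FAIL
[3] |-8 - (-6)| = 2, not 5  FAIL
[4] values -8, 9, -6; m = 9 is not < h = -6  FAIL
[5] f = 1 is odd  FAIL
[6] h^2 + m^2 = (-6)^2 + 9^2 = 36 + 81 = 117  OK

Violated: 2, 3, 4, and 5.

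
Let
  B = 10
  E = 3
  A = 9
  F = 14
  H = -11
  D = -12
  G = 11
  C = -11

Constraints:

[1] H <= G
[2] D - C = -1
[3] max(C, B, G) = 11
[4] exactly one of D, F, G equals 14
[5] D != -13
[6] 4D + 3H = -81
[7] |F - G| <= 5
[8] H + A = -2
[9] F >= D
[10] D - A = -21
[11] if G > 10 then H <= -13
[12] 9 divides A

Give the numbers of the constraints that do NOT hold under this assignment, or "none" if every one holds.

[1] H = -11, G = 11; -11 ≤ 11  OK
[2] D - C = -12 - (-11) = -1  OK
[3] max(-11, 10, 11) = 11  OK
[4] D=-12, F=14, G=11; 1 of them equals 14  OK
[5] D = -12, and -12 ≠ -13  OK
[6] 4D + 3H = 4(-12) + 3(-11) = -81  OK
[7] |14 - 11| = 3; 3 ≤ 5  OK
[8] H + A = -11 + 9 = -2  OK
[9] F = 14, D = -12; 14 ≥ -12  OK
[10] D - A = -12 - 9 = -21  OK
[11] G = 11 > 10, so we need H ≤ -13; but H = -11 > -13  FAIL
[12] 9 / 9 = 1, so 9 divides 9  OK

Constraint 11 is violated.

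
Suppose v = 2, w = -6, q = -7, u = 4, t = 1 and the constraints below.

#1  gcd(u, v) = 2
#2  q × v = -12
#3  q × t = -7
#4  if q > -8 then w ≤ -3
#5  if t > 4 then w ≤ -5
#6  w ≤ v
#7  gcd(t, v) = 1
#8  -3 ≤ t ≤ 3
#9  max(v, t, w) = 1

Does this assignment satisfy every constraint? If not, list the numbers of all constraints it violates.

No — constraints 2 and 9 are not satisfied.

#1 gcd(4, 2) = 2 — holds.
#2 q × v = -7 × 2 = -14, not -12 — does not hold.
#3 q × t = -7 × 1 = -7 — holds.
#4 q = -7 > -8, so we need w ≤ -3; w = -6 ≤ -3 — holds.
#5 t = 1, not > 4; antecedent false, conditional vacuously true — holds.
#6 w = -6, v = 2; -6 ≤ 2 — holds.
#7 gcd(1, 2) = 1 — holds.
#8 t = 1 lies in [-3, 3] — holds.
#9 max(2, 1, -6) = 2, not 1 — does not hold.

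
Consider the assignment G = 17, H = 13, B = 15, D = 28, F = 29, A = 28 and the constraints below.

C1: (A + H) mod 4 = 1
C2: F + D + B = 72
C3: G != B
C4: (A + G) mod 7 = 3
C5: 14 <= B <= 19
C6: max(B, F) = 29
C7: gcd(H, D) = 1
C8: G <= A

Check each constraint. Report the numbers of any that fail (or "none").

C1: A + H = 41; 41 mod 4 = 1 — holds.
C2: F + D + B = 29 + 28 + 15 = 72 — holds.
C3: G = 17, B = 15; distinct — holds.
C4: A + G = 45; 45 mod 7 = 3 — holds.
C5: B = 15 lies in [14, 19] — holds.
C6: max(15, 29) = 29 — holds.
C7: gcd(13, 28) = 1 — holds.
C8: G = 17, A = 28; 17 ≤ 28 — holds.

All constraints are satisfied.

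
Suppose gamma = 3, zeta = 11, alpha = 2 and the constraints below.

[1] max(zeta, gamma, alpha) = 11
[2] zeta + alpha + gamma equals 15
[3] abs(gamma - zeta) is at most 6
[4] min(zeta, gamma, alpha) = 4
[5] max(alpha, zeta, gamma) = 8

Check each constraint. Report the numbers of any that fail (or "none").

Constraints 2, 3, 4, 5 are violated.

[1] max(11, 3, 2) = 11  OK
[2] zeta + alpha + gamma = 11 + 2 + 3 = 16, not 15  FAIL
[3] abs(3 - 11) = 8; 8 > 6, exceeds bound 6  FAIL
[4] min(11, 3, 2) = 2, not 4  FAIL
[5] max(2, 11, 3) = 11, not 8  FAIL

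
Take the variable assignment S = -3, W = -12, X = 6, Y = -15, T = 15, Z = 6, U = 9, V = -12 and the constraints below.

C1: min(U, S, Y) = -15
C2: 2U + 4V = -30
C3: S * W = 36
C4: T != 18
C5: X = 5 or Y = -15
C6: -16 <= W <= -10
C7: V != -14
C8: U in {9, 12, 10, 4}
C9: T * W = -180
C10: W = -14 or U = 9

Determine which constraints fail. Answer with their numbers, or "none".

All constraints are satisfied.

C1: min(9, -3, -15) = -15  true
C2: 2U + 4V = 2(9) + 4(-12) = -30  true
C3: S * W = -3 * (-12) = 36  true
C4: T = 15, and 15 ≠ 18  true
C5: X = 6 ≠ 5, but Y = -15 = -15 (second disjunct)  true
C6: W = -12 lies in [-16, -10]  true
C7: V = -12, and -12 ≠ -14  true
C8: U = 9 is in {9, 12, 10, 4}  true
C9: T * W = 15 * (-12) = -180  true
C10: W = -12 ≠ -14, but U = 9 = 9 (second disjunct)  true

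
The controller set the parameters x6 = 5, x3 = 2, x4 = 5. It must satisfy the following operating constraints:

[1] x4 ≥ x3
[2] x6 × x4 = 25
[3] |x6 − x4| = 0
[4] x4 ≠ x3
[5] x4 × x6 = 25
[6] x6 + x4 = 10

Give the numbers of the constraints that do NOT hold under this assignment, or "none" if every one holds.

None — every constraint holds.

[1] x4 = 5, x3 = 2; 5 ≥ 2 — OK.
[2] x6 × x4 = 5 × 5 = 25 — OK.
[3] |5 − 5| = 0 — OK.
[4] x4 = 5, x3 = 2; distinct — OK.
[5] x4 × x6 = 5 × 5 = 25 — OK.
[6] x6 + x4 = 5 + 5 = 10 — OK.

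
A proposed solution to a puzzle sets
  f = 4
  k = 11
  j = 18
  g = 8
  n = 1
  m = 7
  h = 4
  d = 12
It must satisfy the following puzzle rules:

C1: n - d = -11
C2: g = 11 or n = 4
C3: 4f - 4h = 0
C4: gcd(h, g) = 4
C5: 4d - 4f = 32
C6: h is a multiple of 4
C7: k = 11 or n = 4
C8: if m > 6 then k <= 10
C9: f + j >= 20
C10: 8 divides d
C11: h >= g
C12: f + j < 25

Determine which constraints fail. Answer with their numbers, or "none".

No — constraints 2, 8, 10, 11 are not satisfied.

C1: n - d = 1 - 12 = -11 — satisfied.
C2: g = 8 ≠ 11 and n = 1 ≠ 4; both disjuncts false — violated.
C3: 4f - 4h = 4(4) - 4(4) = 0 — satisfied.
C4: gcd(4, 8) = 4 — satisfied.
C5: 4d - 4f = 4(12) - 4(4) = 32 — satisfied.
C6: 4 / 4 = 1, so 4 divides 4 — satisfied.
C7: k = 11 = 11 (first disjunct) — satisfied.
C8: m = 7 > 6, so we need k ≤ 10; but k = 11 > 10 — violated.
C9: f + j = 4 + 18 = 22; 22 ≥ 20 — satisfied.
C10: 12 = 8*1 + 4, so 8 does not divide 12 — violated.
C11: h = 4, g = 8; 4 < 8 (want ≥) — violated.
C12: f + j = 4 + 18 = 22; 22 < 25 — satisfied.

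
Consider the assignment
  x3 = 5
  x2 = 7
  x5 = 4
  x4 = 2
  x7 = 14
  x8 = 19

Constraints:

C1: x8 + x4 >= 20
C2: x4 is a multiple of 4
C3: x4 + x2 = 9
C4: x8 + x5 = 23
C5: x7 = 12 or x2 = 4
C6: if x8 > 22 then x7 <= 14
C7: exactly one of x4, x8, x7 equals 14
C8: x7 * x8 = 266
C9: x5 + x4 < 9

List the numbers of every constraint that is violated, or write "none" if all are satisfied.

Constraints 2, 5 do not hold.

C1: x8 + x4 = 19 + 2 = 21; 21 ≥ 20 — OK.
C2: 2 = 4*0 + 2, so 4 does not divide 2 — violated.
C3: x4 + x2 = 2 + 7 = 9 — OK.
C4: x8 + x5 = 19 + 4 = 23 — OK.
C5: x7 = 14 ≠ 12 and x2 = 7 ≠ 4; both disjuncts false — violated.
C6: x8 = 19, not > 22; antecedent false, conditional vacuously true — OK.
C7: x4=2, x8=19, x7=14; 1 of them equals 14 — OK.
C8: x7 * x8 = 14 * 19 = 266 — OK.
C9: x5 + x4 = 4 + 2 = 6; 6 < 9 — OK.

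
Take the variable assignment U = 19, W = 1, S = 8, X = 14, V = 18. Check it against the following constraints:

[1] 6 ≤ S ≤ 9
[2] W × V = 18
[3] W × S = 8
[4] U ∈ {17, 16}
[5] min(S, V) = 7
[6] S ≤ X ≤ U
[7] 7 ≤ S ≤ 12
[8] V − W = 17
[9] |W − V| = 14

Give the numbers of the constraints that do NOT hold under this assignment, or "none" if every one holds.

Constraints 4, 5, 9 are violated.

[1] S = 8 lies in [6, 9] — satisfied.
[2] W × V = 1 × 18 = 18 — satisfied.
[3] W × S = 1 × 8 = 8 — satisfied.
[4] U = 19 is not in {17, 16} — violated.
[5] min(8, 18) = 8, not 7 — violated.
[6] values 8 ≤ 14 ≤ 19 — satisfied.
[7] S = 8 lies in [7, 12] — satisfied.
[8] V − W = 18 − 1 = 17 — satisfied.
[9] |1 − 18| = 17, not 14 — violated.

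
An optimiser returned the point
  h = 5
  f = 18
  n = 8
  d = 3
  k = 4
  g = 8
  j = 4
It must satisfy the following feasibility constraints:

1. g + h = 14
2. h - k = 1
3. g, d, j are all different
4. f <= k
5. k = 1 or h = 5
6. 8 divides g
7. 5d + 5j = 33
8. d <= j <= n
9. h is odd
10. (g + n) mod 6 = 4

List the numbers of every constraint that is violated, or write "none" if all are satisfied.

1. g + h = 8 + 5 = 13, not 14  ✗
2. h - k = 5 - 4 = 1  ✓
3. values 8, 3, 4 are pairwise distinct  ✓
4. f = 18, k = 4; 18 > 4 (want ≤)  ✗
5. k = 4 ≠ 1, but h = 5 = 5 (second disjunct)  ✓
6. 8 / 8 = 1, so 8 divides 8  ✓
7. 5d + 5j = 5(3) + 5(4) = 35, not 33  ✗
8. values 3 <= 4 <= 8  ✓
9. h = 5 is odd  ✓
10. g + n = 16; 16 mod 6 = 4  ✓

The assignment fails constraints 1, 4, 7.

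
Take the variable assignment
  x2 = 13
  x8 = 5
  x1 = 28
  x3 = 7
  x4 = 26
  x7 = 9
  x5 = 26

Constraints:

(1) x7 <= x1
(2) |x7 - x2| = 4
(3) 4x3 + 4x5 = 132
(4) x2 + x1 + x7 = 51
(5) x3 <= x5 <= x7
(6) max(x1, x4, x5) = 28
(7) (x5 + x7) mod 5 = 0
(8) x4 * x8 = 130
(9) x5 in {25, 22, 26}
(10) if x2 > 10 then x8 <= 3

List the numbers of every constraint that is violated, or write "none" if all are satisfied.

(1) x7 = 9, x1 = 28; 9 ≤ 28 — holds.
(2) |9 - 13| = 4 — holds.
(3) 4x3 + 4x5 = 4(7) + 4(26) = 132 — holds.
(4) x2 + x1 + x7 = 13 + 28 + 9 = 50, not 51 — does not hold.
(5) values 7, 26, 9; x5 = 26 is not <= x7 = 9 — does not hold.
(6) max(28, 26, 26) = 28 — holds.
(7) x5 + x7 = 35; 35 mod 5 = 0 — holds.
(8) x4 * x8 = 26 * 5 = 130 — holds.
(9) x5 = 26 is in {25, 22, 26} — holds.
(10) x2 = 13 > 10, so we need x8 ≤ 3; but x8 = 5 > 3 — does not hold.

The assignment fails constraints 4, 5, and 10.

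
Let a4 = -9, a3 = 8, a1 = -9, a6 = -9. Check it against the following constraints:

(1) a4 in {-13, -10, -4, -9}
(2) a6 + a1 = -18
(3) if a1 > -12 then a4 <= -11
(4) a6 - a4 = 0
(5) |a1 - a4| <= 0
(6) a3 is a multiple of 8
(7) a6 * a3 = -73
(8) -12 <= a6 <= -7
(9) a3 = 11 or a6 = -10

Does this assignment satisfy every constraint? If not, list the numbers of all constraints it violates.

No — constraints 3, 7, and 9 are not satisfied.

(1) a4 = -9 is in {-13, -10, -4, -9}  holds
(2) a6 + a1 = -9 + (-9) = -18  holds
(3) a1 = -9 > -12, so we need a4 ≤ -11; but a4 = -9 > -11  fails
(4) a6 - a4 = -9 - (-9) = 0  holds
(5) |-9 - (-9)| = 0; 0 ≤ 0  holds
(6) 8 / 8 = 1, so 8 divides 8  holds
(7) a6 * a3 = -9 * 8 = -72, not -73  fails
(8) a6 = -9 lies in [-12, -7]  holds
(9) a3 = 8 ≠ 11 and a6 = -9 ≠ -10; both disjuncts false  fails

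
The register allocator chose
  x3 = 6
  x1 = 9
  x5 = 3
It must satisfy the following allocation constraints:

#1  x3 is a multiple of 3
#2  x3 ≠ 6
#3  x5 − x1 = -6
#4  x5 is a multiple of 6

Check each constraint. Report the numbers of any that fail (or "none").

Constraints 2, 4 are violated.

#1 6 / 3 = 2, so 3 divides 6 — holds.
#2 x3 = 6, but 6 is required to differ — does not hold.
#3 x5 − x1 = 3 − 9 = -6 — holds.
#4 3 = 6×0 + 3, so 6 does not divide 3 — does not hold.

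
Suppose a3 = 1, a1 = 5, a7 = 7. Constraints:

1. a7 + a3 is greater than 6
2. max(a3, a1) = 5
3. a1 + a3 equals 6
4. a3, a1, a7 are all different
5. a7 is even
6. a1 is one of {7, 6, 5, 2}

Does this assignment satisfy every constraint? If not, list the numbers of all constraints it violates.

Constraint 5 is violated.

1. a7 + a3 = 7 + 1 = 8; 8 > 6 — satisfied.
2. max(1, 5) = 5 — satisfied.
3. a1 + a3 = 5 + 1 = 6 — satisfied.
4. values 1, 5, 7 are pairwise distinct — satisfied.
5. a7 = 7 is odd — violated.
6. a1 = 5 is in {7, 6, 5, 2} — satisfied.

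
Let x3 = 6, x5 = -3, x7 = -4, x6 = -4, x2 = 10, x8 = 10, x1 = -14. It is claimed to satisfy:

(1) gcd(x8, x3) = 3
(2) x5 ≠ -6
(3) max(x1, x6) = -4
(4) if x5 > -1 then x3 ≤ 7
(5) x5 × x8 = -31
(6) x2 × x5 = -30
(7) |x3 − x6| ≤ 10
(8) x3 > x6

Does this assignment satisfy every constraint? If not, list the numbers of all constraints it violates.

(1) gcd(10, 6) = 2, not 3 — violated.
(2) x5 = -3, and -3 ≠ -6 — satisfied.
(3) max(-14, -4) = -4 — satisfied.
(4) x5 = -3, not > -1; antecedent false, conditional vacuously true — satisfied.
(5) x5 × x8 = -3 × 10 = -30, not -31 — violated.
(6) x2 × x5 = 10 × (-3) = -30 — satisfied.
(7) |6 − (-4)| = 10; 10 ≤ 10 — satisfied.
(8) x3 = 6, x6 = -4; 6 > -4 — satisfied.

No — constraints 1 and 5 are not satisfied.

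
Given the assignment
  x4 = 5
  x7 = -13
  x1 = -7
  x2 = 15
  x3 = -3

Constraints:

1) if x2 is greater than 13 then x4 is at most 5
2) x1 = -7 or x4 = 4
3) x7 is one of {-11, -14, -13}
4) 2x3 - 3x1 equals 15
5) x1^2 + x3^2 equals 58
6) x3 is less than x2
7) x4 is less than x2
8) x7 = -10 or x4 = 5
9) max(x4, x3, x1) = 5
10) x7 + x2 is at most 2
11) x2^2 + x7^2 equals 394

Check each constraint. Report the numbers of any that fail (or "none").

The assignment satisfies every constraint.

1) x2 = 15 > 13, so we need x4 ≤ 5; x4 = 5 ≤ 5  yes
2) x1 = -7 = -7 (first disjunct)  yes
3) x7 = -13 is in {-11, -14, -13}  yes
4) 2x3 - 3x1 = 2(-3) - 3(-7) = 15  yes
5) x1^2 + x3^2 = (-7)^2 + (-3)^2 = 49 + 9 = 58  yes
6) x3 = -3, x2 = 15; -3 < 15  yes
7) x4 = 5, x2 = 15; 5 < 15  yes
8) x7 = -13 ≠ -10, but x4 = 5 = 5 (second disjunct)  yes
9) max(5, -3, -7) = 5  yes
10) x7 + x2 = -13 + 15 = 2; 2 ≤ 2  yes
11) x2^2 + x7^2 = 15^2 + (-13)^2 = 225 + 169 = 394  yes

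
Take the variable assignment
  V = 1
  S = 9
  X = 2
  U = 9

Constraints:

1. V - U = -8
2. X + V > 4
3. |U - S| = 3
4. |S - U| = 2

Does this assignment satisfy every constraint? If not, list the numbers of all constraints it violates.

Violated: 2, 3, and 4.

1. V - U = 1 - 9 = -8  yes
2. X + V = 2 + 1 = 3; 3 ≤ 4, bound 4 not met  no
3. |9 - 9| = 0, not 3  no
4. |9 - 9| = 0, not 2  no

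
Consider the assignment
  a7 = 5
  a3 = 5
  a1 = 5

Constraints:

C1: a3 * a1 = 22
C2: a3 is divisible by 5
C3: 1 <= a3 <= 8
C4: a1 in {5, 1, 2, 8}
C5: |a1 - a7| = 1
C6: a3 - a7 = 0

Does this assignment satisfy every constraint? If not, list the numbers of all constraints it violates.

The assignment fails constraints 1, 5.

C1: a3 * a1 = 5 * 5 = 25, not 22  FAIL
C2: 5 / 5 = 1, so 5 divides 5  OK
C3: a3 = 5 lies in [1, 8]  OK
C4: a1 = 5 is in {5, 1, 2, 8}  OK
C5: |5 - 5| = 0, not 1  FAIL
C6: a3 - a7 = 5 - 5 = 0  OK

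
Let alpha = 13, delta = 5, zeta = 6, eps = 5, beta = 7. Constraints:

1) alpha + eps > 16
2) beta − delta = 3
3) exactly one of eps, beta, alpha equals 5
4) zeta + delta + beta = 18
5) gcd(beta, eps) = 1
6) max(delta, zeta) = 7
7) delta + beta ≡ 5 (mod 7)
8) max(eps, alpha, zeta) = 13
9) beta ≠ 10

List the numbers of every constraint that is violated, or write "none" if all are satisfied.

Violated: 2 and 6.

1) alpha + eps = 13 + 5 = 18; 18 > 16  ✔
2) beta − delta = 7 − 5 = 2, not 3  ✘
3) eps=5, beta=7, alpha=13; 1 of them equals 5  ✔
4) zeta + delta + beta = 6 + 5 + 7 = 18  ✔
5) gcd(7, 5) = 1  ✔
6) max(5, 6) = 6, not 7  ✘
7) delta + beta = 12; 12 mod 7 = 5  ✔
8) max(5, 13, 6) = 13  ✔
9) beta = 7, and 7 ≠ 10  ✔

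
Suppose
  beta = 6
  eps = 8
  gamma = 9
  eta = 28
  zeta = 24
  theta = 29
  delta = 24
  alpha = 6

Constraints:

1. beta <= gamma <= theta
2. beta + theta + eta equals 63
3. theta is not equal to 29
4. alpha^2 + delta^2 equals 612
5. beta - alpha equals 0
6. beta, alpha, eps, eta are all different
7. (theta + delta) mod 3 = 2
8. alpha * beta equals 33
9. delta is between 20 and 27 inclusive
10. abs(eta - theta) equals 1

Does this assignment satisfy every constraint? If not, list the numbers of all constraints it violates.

No — constraints 3, 6, and 8 are not satisfied.

1. values 6 <= 9 <= 29  true
2. beta + theta + eta = 6 + 29 + 28 = 63  true
3. theta = 29, but 29 is required to differ  false
4. alpha^2 + delta^2 = 6^2 + 24^2 = 36 + 576 = 612  true
5. beta - alpha = 6 - 6 = 0  true
6. beta = alpha = 6, not all different  false
7. theta + delta = 53; 53 mod 3 = 2  true
8. alpha * beta = 6 * 6 = 36, not 33  false
9. delta = 24 lies in [20, 27]  true
10. abs(28 - 29) = 1  true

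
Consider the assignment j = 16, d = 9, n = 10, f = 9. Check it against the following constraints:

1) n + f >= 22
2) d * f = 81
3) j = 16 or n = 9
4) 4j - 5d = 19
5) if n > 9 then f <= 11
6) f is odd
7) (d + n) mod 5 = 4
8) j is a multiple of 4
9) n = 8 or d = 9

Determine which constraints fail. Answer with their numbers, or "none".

1) n + f = 10 + 9 = 19; 19 < 22, bound 22 not met — does not hold.
2) d * f = 9 * 9 = 81 — holds.
3) j = 16 = 16 (first disjunct) — holds.
4) 4j - 5d = 4(16) - 5(9) = 19 — holds.
5) n = 10 > 9, so we need f ≤ 11; f = 9 ≤ 11 — holds.
6) f = 9 is odd — holds.
7) d + n = 19; 19 mod 5 = 4 — holds.
8) 16 / 4 = 4, so 4 divides 16 — holds.
9) n = 10 ≠ 8, but d = 9 = 9 (second disjunct) — holds.

Constraint 1 does not hold.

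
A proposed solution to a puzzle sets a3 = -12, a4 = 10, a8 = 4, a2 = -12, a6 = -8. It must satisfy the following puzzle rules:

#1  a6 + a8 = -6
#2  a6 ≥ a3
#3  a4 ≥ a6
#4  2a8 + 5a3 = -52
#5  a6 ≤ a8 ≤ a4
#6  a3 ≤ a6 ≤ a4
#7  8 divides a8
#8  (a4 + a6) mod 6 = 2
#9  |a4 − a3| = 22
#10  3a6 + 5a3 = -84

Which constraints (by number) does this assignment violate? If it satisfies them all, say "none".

#1 a6 + a8 = -8 + 4 = -4, not -6  FAIL
#2 a6 = -8, a3 = -12; -8 ≥ -12  OK
#3 a4 = 10, a6 = -8; 10 ≥ -8  OK
#4 2a8 + 5a3 = 2(4) + 5(-12) = -52  OK
#5 values -8 ≤ 4 ≤ 10  OK
#6 values -12 ≤ -8 ≤ 10  OK
#7 4 = 8×0 + 4, so 8 does not divide 4  FAIL
#8 a4 + a6 = 2; 2 mod 6 = 2  OK
#9 |10 − (-12)| = 22  OK
#10 3a6 + 5a3 = 3(-8) + 5(-12) = -84  OK

The assignment fails constraints 1 and 7.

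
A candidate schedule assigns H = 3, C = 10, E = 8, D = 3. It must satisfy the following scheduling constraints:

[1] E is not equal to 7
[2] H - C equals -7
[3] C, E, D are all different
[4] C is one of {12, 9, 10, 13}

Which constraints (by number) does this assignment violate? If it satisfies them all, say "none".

[1] E = 8, and 8 ≠ 7  yes
[2] H - C = 3 - 10 = -7  yes
[3] values 10, 8, 3 are pairwise distinct  yes
[4] C = 10 is in {12, 9, 10, 13}  yes

None — every constraint holds.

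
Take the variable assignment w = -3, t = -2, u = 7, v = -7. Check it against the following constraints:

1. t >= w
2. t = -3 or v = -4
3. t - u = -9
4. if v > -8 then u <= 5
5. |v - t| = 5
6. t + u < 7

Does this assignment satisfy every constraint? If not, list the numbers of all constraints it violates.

Constraints 2, 4 are violated.

1. t = -2, w = -3; -2 ≥ -3  ✓
2. t = -2 ≠ -3 and v = -7 ≠ -4; both disjuncts false  ✗
3. t - u = -2 - 7 = -9  ✓
4. v = -7 > -8, so we need u ≤ 5; but u = 7 > 5  ✗
5. |-7 - (-2)| = 5  ✓
6. t + u = -2 + 7 = 5; 5 < 7  ✓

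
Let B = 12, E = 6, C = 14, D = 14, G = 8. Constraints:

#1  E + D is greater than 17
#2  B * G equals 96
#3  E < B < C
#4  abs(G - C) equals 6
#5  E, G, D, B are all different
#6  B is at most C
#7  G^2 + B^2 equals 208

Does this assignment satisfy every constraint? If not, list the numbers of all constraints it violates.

#1 E + D = 6 + 14 = 20; 20 > 17  OK
#2 B * G = 12 * 8 = 96  OK
#3 values 6 < 12 < 14  OK
#4 abs(8 - 14) = 6  OK
#5 values 6, 8, 14, 12 are pairwise distinct  OK
#6 B = 12, C = 14; 12 ≤ 14  OK
#7 G^2 + B^2 = 8^2 + 12^2 = 64 + 144 = 208  OK

No violations.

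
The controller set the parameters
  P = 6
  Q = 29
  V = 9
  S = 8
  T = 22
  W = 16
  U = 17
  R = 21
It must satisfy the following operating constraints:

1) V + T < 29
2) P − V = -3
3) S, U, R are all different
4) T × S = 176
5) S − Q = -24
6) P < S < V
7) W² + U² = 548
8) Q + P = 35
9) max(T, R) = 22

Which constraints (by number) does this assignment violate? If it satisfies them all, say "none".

Constraints 1, 5, and 7 do not hold.

1) V + T = 9 + 22 = 31; 31 ≥ 29, bound 29 not met — does not hold.
2) P − V = 6 − 9 = -3 — holds.
3) values 8, 17, 21 are pairwise distinct — holds.
4) T × S = 22 × 8 = 176 — holds.
5) S − Q = 8 − 29 = -21, not -24 — does not hold.
6) values 6 < 8 < 9 — holds.
7) W² + U² = 16² + 17² = 256 + 289 = 545, not 548 — does not hold.
8) Q + P = 29 + 6 = 35 — holds.
9) max(22, 21) = 22 — holds.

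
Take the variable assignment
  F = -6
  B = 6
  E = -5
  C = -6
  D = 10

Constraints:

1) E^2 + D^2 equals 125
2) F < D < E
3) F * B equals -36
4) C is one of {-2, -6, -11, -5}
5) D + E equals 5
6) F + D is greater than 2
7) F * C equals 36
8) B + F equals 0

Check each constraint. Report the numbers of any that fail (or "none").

Violated: 2.

1) E^2 + D^2 = (-5)^2 + 10^2 = 25 + 100 = 125 — satisfied.
2) values -6, 10, -5; D = 10 is not < E = -5 — violated.
3) F * B = -6 * 6 = -36 — satisfied.
4) C = -6 is in {-2, -6, -11, -5} — satisfied.
5) D + E = 10 + (-5) = 5 — satisfied.
6) F + D = -6 + 10 = 4; 4 > 2 — satisfied.
7) F * C = -6 * (-6) = 36 — satisfied.
8) B + F = 6 + (-6) = 0 — satisfied.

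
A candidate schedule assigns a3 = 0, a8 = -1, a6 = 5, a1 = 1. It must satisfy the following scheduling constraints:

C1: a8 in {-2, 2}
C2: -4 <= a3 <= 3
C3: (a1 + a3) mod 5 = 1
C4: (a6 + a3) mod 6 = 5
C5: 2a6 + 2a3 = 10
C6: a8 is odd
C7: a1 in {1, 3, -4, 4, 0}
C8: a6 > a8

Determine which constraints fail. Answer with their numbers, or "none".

No — constraint 1 is not satisfied.

C1: a8 = -1 is not in {-2, 2} — does not hold.
C2: a3 = 0 lies in [-4, 3] — holds.
C3: a1 + a3 = 1; 1 mod 5 = 1 — holds.
C4: a6 + a3 = 5; 5 mod 6 = 5 — holds.
C5: 2a6 + 2a3 = 2(5) + 2(0) = 10 — holds.
C6: a8 = -1 is odd — holds.
C7: a1 = 1 is in {1, 3, -4, 4, 0} — holds.
C8: a6 = 5, a8 = -1; 5 > -1 — holds.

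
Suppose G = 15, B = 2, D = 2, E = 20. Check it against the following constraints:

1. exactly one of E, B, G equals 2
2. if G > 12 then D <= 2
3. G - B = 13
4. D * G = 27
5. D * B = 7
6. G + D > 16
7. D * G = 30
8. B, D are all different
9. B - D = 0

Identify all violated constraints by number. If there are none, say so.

No — constraints 4, 5, and 8 are not satisfied.

1. E=20, B=2, G=15; 1 of them equals 2  OK
2. G = 15 > 12, so we need D ≤ 2; D = 2 ≤ 2  OK
3. G - B = 15 - 2 = 13  OK
4. D * G = 2 * 15 = 30, not 27  FAIL
5. D * B = 2 * 2 = 4, not 7  FAIL
6. G + D = 15 + 2 = 17; 17 > 16  OK
7. D * G = 2 * 15 = 30  OK
8. B = D = 2, not all different  FAIL
9. B - D = 2 - 2 = 0  OK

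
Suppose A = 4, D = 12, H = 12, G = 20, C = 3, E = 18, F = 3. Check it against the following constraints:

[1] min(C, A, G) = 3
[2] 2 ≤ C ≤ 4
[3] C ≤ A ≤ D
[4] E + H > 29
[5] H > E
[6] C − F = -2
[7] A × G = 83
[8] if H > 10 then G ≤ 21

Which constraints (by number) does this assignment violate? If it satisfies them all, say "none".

Constraints 5, 6, and 7 are violated.

[1] min(3, 4, 20) = 3  yes
[2] C = 3 lies in [2, 4]  yes
[3] values 3 ≤ 4 ≤ 12  yes
[4] E + H = 18 + 12 = 30; 30 > 29  yes
[5] H = 12, E = 18; 12 ≤ 18 (want >)  no
[6] C − F = 3 − 3 = 0, not -2  no
[7] A × G = 4 × 20 = 80, not 83  no
[8] H = 12 > 10, so we need G ≤ 21; G = 20 ≤ 21  yes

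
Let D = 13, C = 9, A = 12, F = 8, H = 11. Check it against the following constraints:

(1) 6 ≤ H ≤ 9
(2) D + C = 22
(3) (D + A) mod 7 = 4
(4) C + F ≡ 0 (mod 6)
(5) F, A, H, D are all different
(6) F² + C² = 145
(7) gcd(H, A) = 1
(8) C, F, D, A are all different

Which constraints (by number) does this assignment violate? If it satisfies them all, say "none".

(1) H = 11 is outside [6, 9]  ✘
(2) D + C = 13 + 9 = 22  ✔
(3) D + A = 25; 25 mod 7 = 4  ✔
(4) C + F = 17; 17 mod 6 = 5, not 0  ✘
(5) values 8, 12, 11, 13 are pairwise distinct  ✔
(6) F² + C² = 8² + 9² = 64 + 81 = 145  ✔
(7) gcd(11, 12) = 1  ✔
(8) values 9, 8, 13, 12 are pairwise distinct  ✔

Constraints 1 and 4 do not hold.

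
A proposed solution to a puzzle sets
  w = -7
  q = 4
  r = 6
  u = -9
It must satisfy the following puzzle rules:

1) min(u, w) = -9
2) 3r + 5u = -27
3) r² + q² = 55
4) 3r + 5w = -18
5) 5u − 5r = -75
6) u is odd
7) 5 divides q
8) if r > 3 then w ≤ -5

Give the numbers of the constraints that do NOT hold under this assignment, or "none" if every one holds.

The assignment fails constraints 3, 4, and 7.

1) min(-9, -7) = -9 — satisfied.
2) 3r + 5u = 3(6) + 5(-9) = -27 — satisfied.
3) r² + q² = 6² + 4² = 36 + 16 = 52, not 55 — violated.
4) 3r + 5w = 3(6) + 5(-7) = -17, not -18 — violated.
5) 5u − 5r = 5(-9) − 5(6) = -75 — satisfied.
6) u = -9 is odd — satisfied.
7) 4 = 5×0 + 4, so 5 does not divide 4 — violated.
8) r = 6 > 3, so we need w ≤ -5; w = -7 ≤ -5 — satisfied.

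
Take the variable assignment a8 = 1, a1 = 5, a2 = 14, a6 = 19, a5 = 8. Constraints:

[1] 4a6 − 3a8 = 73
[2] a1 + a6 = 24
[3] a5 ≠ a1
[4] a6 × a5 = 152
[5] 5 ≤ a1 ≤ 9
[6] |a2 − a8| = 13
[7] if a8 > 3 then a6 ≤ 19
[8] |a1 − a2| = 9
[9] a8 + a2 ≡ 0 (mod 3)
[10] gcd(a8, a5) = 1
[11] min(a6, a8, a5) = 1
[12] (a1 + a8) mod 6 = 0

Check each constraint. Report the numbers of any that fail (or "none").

All constraints are satisfied.

[1] 4a6 − 3a8 = 4(19) − 3(1) = 73  OK
[2] a1 + a6 = 5 + 19 = 24  OK
[3] a5 = 8, a1 = 5; distinct  OK
[4] a6 × a5 = 19 × 8 = 152  OK
[5] a1 = 5 lies in [5, 9]  OK
[6] |14 − 1| = 13  OK
[7] a8 = 1, not > 3; antecedent false, conditional vacuously true  OK
[8] |5 − 14| = 9  OK
[9] a8 + a2 = 15; 15 mod 3 = 0  OK
[10] gcd(1, 8) = 1  OK
[11] min(19, 1, 8) = 1  OK
[12] a1 + a8 = 6; 6 mod 6 = 0  OK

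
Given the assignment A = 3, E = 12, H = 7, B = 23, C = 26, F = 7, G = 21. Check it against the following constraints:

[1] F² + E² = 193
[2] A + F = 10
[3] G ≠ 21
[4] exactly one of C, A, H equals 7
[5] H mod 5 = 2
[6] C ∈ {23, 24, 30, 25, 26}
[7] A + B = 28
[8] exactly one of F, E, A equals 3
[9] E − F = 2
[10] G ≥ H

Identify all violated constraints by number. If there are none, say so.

Violated: 3, 7, and 9.

[1] F² + E² = 7² + 12² = 49 + 144 = 193 — holds.
[2] A + F = 3 + 7 = 10 — holds.
[3] G = 21, but 21 is required to differ — does not hold.
[4] C=26, A=3, H=7; 1 of them equals 7 — holds.
[5] 7 mod 5 = 2 — holds.
[6] C = 26 is in {23, 24, 30, 25, 26} — holds.
[7] A + B = 3 + 23 = 26, not 28 — does not hold.
[8] F=7, E=12, A=3; 1 of them equals 3 — holds.
[9] E − F = 12 − 7 = 5, not 2 — does not hold.
[10] G = 21, H = 7; 21 ≥ 7 — holds.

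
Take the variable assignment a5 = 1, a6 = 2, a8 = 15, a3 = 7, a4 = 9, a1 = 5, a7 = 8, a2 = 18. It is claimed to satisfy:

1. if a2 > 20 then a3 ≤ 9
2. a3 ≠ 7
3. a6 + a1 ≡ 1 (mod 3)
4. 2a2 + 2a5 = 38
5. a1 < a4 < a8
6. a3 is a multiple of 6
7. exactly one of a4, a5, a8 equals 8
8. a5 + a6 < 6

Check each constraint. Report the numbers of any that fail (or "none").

The assignment fails constraints 2, 6, 7.

1. a2 = 18, not > 20; antecedent false, conditional vacuously true — holds.
2. a3 = 7, but 7 is required to differ — fails.
3. a6 + a1 = 7; 7 mod 3 = 1 — holds.
4. 2a2 + 2a5 = 2(18) + 2(1) = 38 — holds.
5. values 5 < 9 < 15 — holds.
6. 7 = 6×1 + 1, so 6 does not divide 7 — fails.
7. a4=9, a5=1, a8=15; 0 of them equal 8, not exactly one — fails.
8. a5 + a6 = 1 + 2 = 3; 3 < 6 — holds.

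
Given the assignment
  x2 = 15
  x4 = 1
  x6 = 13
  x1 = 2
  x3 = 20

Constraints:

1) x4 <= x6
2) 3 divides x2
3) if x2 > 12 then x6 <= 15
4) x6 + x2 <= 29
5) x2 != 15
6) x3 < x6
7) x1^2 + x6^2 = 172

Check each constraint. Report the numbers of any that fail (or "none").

The assignment fails constraints 5, 6, and 7.

1) x4 = 1, x6 = 13; 1 ≤ 13 — holds.
2) 15 / 3 = 5, so 3 divides 15 — holds.
3) x2 = 15 > 12, so we need x6 ≤ 15; x6 = 13 ≤ 15 — holds.
4) x6 + x2 = 13 + 15 = 28; 28 ≤ 29 — holds.
5) x2 = 15, but 15 is required to differ — does not hold.
6) x3 = 20, x6 = 13; 20 ≥ 13 (want <) — does not hold.
7) x1^2 + x6^2 = 2^2 + 13^2 = 4 + 169 = 173, not 172 — does not hold.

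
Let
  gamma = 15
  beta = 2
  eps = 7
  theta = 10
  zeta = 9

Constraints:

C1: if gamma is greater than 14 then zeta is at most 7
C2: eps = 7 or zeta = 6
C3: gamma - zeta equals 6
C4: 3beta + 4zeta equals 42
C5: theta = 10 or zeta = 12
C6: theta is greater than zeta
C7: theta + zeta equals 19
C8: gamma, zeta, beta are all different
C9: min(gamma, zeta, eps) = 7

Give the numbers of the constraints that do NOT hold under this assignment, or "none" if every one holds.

No — constraint 1 is not satisfied.

C1: gamma = 15 > 14, so we need zeta ≤ 7; but zeta = 9 > 7  false
C2: eps = 7 = 7 (first disjunct)  true
C3: gamma - zeta = 15 - 9 = 6  true
C4: 3beta + 4zeta = 3(2) + 4(9) = 42  true
C5: theta = 10 = 10 (first disjunct)  true
C6: theta = 10, zeta = 9; 10 > 9  true
C7: theta + zeta = 10 + 9 = 19  true
C8: values 15, 9, 2 are pairwise distinct  true
C9: min(15, 9, 7) = 7  true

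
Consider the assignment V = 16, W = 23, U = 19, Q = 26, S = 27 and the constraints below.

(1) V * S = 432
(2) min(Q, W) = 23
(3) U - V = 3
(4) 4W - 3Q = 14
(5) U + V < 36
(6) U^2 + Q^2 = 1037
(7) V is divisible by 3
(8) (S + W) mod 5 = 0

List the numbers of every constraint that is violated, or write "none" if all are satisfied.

Constraint 7 does not hold.

(1) V * S = 16 * 27 = 432 — holds.
(2) min(26, 23) = 23 — holds.
(3) U - V = 19 - 16 = 3 — holds.
(4) 4W - 3Q = 4(23) - 3(26) = 14 — holds.
(5) U + V = 19 + 16 = 35; 35 < 36 — holds.
(6) U^2 + Q^2 = 19^2 + 26^2 = 361 + 676 = 1037 — holds.
(7) 16 = 3*5 + 1, so 3 does not divide 16 — does not hold.
(8) S + W = 50; 50 mod 5 = 0 — holds.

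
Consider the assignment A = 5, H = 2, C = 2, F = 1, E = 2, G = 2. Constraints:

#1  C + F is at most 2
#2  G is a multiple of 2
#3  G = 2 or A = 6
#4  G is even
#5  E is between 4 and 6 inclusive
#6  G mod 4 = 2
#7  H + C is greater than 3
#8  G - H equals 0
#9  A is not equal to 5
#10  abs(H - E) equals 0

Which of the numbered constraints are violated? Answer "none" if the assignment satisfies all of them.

#1 C + F = 2 + 1 = 3; 3 > 2, bound 2 not met — violated.
#2 2 / 2 = 1, so 2 divides 2 — OK.
#3 G = 2 = 2 (first disjunct) — OK.
#4 G = 2 is even — OK.
#5 E = 2 is outside [4, 6] — violated.
#6 2 mod 4 = 2 — OK.
#7 H + C = 2 + 2 = 4; 4 > 3 — OK.
#8 G - H = 2 - 2 = 0 — OK.
#9 A = 5, but 5 is required to differ — violated.
#10 abs(2 - 2) = 0 — OK.

Violated: 1, 5, and 9.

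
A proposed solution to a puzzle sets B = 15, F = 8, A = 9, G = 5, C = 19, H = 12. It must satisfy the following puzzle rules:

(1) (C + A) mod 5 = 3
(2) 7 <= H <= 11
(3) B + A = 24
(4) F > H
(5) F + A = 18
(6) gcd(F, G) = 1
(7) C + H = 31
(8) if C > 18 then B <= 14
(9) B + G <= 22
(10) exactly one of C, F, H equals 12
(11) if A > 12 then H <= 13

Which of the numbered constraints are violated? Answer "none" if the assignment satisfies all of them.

(1) C + A = 28; 28 mod 5 = 3 — OK.
(2) H = 12 is outside [7, 11] — violated.
(3) B + A = 15 + 9 = 24 — OK.
(4) F = 8, H = 12; 8 ≤ 12 (want >) — violated.
(5) F + A = 8 + 9 = 17, not 18 — violated.
(6) gcd(8, 5) = 1 — OK.
(7) C + H = 19 + 12 = 31 — OK.
(8) C = 19 > 18, so we need B ≤ 14; but B = 15 > 14 — violated.
(9) B + G = 15 + 5 = 20; 20 ≤ 22 — OK.
(10) C=19, F=8, H=12; 1 of them equals 12 — OK.
(11) A = 9, not > 12; antecedent false, conditional vacuously true — OK.

No — constraints 2, 4, 5, and 8 are not satisfied.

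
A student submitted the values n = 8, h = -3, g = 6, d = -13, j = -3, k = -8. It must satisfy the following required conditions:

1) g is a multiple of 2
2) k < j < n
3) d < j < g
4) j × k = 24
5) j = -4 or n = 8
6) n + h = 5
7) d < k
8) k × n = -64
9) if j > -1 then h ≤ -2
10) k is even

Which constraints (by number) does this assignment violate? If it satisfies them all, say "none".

No violations.

1) 6 / 2 = 3, so 2 divides 6 — satisfied.
2) values -8 < -3 < 8 — satisfied.
3) values -13 < -3 < 6 — satisfied.
4) j × k = -3 × (-8) = 24 — satisfied.
5) j = -3 ≠ -4, but n = 8 = 8 (second disjunct) — satisfied.
6) n + h = 8 + (-3) = 5 — satisfied.
7) d = -13, k = -8; -13 < -8 — satisfied.
8) k × n = -8 × 8 = -64 — satisfied.
9) j = -3, not > -1; antecedent false, conditional vacuously true — satisfied.
10) k = -8 is even — satisfied.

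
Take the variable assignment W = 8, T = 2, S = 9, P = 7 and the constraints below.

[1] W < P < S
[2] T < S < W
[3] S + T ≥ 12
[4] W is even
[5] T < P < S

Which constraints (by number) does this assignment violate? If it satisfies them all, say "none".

[1] values 8, 7, 9; W = 8 is not < P = 7  false
[2] values 2, 9, 8; S = 9 is not < W = 8  false
[3] S + T = 9 + 2 = 11; 11 < 12, bound 12 not met  false
[4] W = 8 is even  true
[5] values 2 < 7 < 9  true

The assignment fails constraints 1, 2, 3.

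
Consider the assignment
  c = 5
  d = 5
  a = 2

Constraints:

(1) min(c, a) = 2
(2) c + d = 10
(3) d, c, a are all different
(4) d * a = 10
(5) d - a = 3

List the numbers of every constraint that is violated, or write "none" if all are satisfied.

Constraint 3 is violated.

(1) min(5, 2) = 2  yes
(2) c + d = 5 + 5 = 10  yes
(3) d = c = 5, not all different  no
(4) d * a = 5 * 2 = 10  yes
(5) d - a = 5 - 2 = 3  yes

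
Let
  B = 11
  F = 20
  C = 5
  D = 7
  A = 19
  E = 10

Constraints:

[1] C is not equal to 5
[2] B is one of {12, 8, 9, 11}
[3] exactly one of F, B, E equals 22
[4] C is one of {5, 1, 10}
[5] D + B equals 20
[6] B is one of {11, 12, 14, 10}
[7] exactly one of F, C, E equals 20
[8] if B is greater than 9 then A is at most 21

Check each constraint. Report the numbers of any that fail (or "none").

[1] C = 5, but 5 is required to differ  ✘
[2] B = 11 is in {12, 8, 9, 11}  ✔
[3] F=20, B=11, E=10; 0 of them equal 22, not exactly one  ✘
[4] C = 5 is in {5, 1, 10}  ✔
[5] D + B = 7 + 11 = 18, not 20  ✘
[6] B = 11 is in {11, 12, 14, 10}  ✔
[7] F=20, C=5, E=10; 1 of them equals 20  ✔
[8] B = 11 > 9, so we need A ≤ 21; A = 19 ≤ 21  ✔

Constraints 1, 3, and 5 are violated.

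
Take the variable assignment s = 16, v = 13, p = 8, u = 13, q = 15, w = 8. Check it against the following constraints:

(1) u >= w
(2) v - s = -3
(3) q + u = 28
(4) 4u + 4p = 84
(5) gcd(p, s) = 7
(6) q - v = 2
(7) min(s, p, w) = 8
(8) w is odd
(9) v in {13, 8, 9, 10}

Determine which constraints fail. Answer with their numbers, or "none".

Constraints 5, 8 do not hold.

(1) u = 13, w = 8; 13 ≥ 8 — holds.
(2) v - s = 13 - 16 = -3 — holds.
(3) q + u = 15 + 13 = 28 — holds.
(4) 4u + 4p = 4(13) + 4(8) = 84 — holds.
(5) gcd(8, 16) = 8, not 7 — fails.
(6) q - v = 15 - 13 = 2 — holds.
(7) min(16, 8, 8) = 8 — holds.
(8) w = 8 is even — fails.
(9) v = 13 is in {13, 8, 9, 10} — holds.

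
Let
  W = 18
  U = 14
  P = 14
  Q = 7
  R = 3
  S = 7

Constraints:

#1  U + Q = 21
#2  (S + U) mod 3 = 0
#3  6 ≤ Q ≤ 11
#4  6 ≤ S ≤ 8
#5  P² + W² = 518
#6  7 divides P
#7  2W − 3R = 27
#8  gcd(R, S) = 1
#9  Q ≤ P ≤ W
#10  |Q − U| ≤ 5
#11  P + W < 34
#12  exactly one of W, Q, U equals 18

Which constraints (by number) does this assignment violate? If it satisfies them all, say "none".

No — constraints 5 and 10 are not satisfied.

#1 U + Q = 14 + 7 = 21  OK
#2 S + U = 21; 21 mod 3 = 0  OK
#3 Q = 7 lies in [6, 11]  OK
#4 S = 7 lies in [6, 8]  OK
#5 P² + W² = 14² + 18² = 196 + 324 = 520, not 518  FAIL
#6 14 / 7 = 2, so 7 divides 14  OK
#7 2W − 3R = 2(18) − 3(3) = 27  OK
#8 gcd(3, 7) = 1  OK
#9 values 7 ≤ 14 ≤ 18  OK
#10 |7 − 14| = 7; 7 > 5, exceeds bound 5  FAIL
#11 P + W = 14 + 18 = 32; 32 < 34  OK
#12 W=18, Q=7, U=14; 1 of them equals 18  OK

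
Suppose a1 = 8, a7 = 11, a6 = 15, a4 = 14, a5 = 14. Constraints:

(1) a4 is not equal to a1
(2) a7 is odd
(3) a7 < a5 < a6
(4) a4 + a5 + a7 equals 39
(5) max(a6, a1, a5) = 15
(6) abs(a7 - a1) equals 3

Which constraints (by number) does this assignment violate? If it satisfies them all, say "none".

(1) a4 = 14, a1 = 8; distinct — holds.
(2) a7 = 11 is odd — holds.
(3) values 11 < 14 < 15 — holds.
(4) a4 + a5 + a7 = 14 + 14 + 11 = 39 — holds.
(5) max(15, 8, 14) = 15 — holds.
(6) abs(11 - 8) = 3 — holds.

The assignment satisfies every constraint.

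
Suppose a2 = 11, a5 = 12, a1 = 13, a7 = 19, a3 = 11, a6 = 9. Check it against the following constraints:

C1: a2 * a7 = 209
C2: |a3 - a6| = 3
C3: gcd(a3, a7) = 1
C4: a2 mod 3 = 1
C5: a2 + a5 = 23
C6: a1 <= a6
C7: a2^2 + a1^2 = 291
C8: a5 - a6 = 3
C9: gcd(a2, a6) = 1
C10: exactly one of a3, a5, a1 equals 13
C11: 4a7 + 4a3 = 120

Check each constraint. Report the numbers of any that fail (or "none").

Constraints 2, 4, 6, and 7 are violated.

C1: a2 * a7 = 11 * 19 = 209  ✓
C2: |11 - 9| = 2, not 3  ✗
C3: gcd(11, 19) = 1  ✓
C4: 11 mod 3 = 2, not 1  ✗
C5: a2 + a5 = 11 + 12 = 23  ✓
C6: a1 = 13, a6 = 9; 13 > 9 (want ≤)  ✗
C7: a2^2 + a1^2 = 11^2 + 13^2 = 121 + 169 = 290, not 291  ✗
C8: a5 - a6 = 12 - 9 = 3  ✓
C9: gcd(11, 9) = 1  ✓
C10: a3=11, a5=12, a1=13; 1 of them equals 13  ✓
C11: 4a7 + 4a3 = 4(19) + 4(11) = 120  ✓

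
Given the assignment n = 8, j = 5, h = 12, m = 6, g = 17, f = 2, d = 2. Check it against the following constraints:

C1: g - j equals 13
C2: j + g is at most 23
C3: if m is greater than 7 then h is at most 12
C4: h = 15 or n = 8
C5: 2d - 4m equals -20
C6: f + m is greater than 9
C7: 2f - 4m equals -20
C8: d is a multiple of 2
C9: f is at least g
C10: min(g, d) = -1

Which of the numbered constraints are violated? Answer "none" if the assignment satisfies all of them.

C1: g - j = 17 - 5 = 12, not 13  ✗
C2: j + g = 5 + 17 = 22; 22 ≤ 23  ✓
C3: m = 6, not > 7; antecedent false, conditional vacuously true  ✓
C4: h = 12 ≠ 15, but n = 8 = 8 (second disjunct)  ✓
C5: 2d - 4m = 2(2) - 4(6) = -20  ✓
C6: f + m = 2 + 6 = 8; 8 ≤ 9, bound 9 not met  ✗
C7: 2f - 4m = 2(2) - 4(6) = -20  ✓
C8: 2 / 2 = 1, so 2 divides 2  ✓
C9: f = 2, g = 17; 2 < 17 (want ≥)  ✗
C10: min(17, 2) = 2, not -1  ✗

Constraints 1, 6, 9, 10 are violated.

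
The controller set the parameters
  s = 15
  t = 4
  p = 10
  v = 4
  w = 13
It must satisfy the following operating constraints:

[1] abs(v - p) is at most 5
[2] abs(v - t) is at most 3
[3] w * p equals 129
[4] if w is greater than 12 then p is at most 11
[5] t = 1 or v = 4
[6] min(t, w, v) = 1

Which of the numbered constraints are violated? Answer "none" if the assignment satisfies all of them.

Constraints 1, 3, 6 are violated.

[1] abs(4 - 10) = 6; 6 > 5, exceeds bound 5 — violated.
[2] abs(4 - 4) = 0; 0 ≤ 3 — OK.
[3] w * p = 13 * 10 = 130, not 129 — violated.
[4] w = 13 > 12, so we need p ≤ 11; p = 10 ≤ 11 — OK.
[5] t = 4 ≠ 1, but v = 4 = 4 (second disjunct) — OK.
[6] min(4, 13, 4) = 4, not 1 — violated.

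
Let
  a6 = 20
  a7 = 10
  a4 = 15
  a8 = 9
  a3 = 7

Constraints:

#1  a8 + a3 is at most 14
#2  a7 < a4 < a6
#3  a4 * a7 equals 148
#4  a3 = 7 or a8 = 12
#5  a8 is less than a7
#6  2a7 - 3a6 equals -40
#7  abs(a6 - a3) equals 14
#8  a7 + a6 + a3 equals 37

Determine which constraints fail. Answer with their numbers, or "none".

#1 a8 + a3 = 9 + 7 = 16; 16 > 14, bound 14 not met — violated.
#2 values 10 < 15 < 20 — OK.
#3 a4 * a7 = 15 * 10 = 150, not 148 — violated.
#4 a3 = 7 = 7 (first disjunct) — OK.
#5 a8 = 9, a7 = 10; 9 < 10 — OK.
#6 2a7 - 3a6 = 2(10) - 3(20) = -40 — OK.
#7 abs(20 - 7) = 13, not 14 — violated.
#8 a7 + a6 + a3 = 10 + 20 + 7 = 37 — OK.

The assignment fails constraints 1, 3, 7.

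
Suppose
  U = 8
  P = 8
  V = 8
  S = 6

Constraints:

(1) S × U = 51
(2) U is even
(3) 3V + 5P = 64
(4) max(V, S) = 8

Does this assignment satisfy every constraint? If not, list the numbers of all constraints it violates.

Constraint 1 is violated.

(1) S × U = 6 × 8 = 48, not 51  false
(2) U = 8 is even  true
(3) 3V + 5P = 3(8) + 5(8) = 64  true
(4) max(8, 6) = 8  true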